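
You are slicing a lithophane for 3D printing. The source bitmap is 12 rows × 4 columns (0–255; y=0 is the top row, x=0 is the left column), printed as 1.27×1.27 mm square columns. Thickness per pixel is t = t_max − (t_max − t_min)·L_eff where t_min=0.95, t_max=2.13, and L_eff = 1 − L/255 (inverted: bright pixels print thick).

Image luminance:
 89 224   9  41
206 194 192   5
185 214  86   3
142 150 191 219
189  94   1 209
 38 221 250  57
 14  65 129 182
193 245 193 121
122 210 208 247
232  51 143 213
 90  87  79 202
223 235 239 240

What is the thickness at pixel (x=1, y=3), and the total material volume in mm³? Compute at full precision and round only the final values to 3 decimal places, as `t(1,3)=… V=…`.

t(1,3)=1.644 V=127.077

span = t_max - t_min = 2.13 - 0.95 = 1.180
L(1,3) = 150, L_eff = 1 - 150/255 = 0.411765 (inverted)
t(1,3) = 2.13 - 1.180·0.411765 = 1.644
Σt over all 12·4 pixels = 502274/6375 ≈ 78.7880784
V = pitch²·Σt = 1.27²·502274/6375 = 127.077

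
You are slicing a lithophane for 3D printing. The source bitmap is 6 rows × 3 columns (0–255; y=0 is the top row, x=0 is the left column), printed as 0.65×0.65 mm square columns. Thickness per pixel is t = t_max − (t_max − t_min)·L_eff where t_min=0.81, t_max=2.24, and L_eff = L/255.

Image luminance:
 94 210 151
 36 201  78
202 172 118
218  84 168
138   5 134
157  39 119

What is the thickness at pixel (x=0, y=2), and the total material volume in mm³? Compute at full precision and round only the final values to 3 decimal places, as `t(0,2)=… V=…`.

t(0,2)=1.107 V=11.529

span = t_max - t_min = 2.24 - 0.81 = 1.430
L(0,2) = 202, L_eff = 202/255 = 0.792157
t(0,2) = 2.24 - 1.430·0.792157 = 1.107
Σt over all 6·3 pixels = 173957/6375 ≈ 27.2873725
V = pitch²·Σt = 0.65²·173957/6375 = 11.529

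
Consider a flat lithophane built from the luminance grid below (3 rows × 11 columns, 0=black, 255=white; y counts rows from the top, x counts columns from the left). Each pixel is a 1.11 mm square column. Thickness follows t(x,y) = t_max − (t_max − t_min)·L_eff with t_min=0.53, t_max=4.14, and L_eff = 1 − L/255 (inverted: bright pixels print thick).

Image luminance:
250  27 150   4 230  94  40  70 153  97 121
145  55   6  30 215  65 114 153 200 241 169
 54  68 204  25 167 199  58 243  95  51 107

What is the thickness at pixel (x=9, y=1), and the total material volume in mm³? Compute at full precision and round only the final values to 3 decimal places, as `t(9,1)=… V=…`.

span = t_max - t_min = 4.14 - 0.53 = 3.610
L(9,1) = 241, L_eff = 1 - 241/255 = 0.054902 (inverted)
t(9,1) = 4.14 - 3.610·0.054902 = 3.942
Σt over all 3·11 pixels = 123593/1700 ≈ 72.7017647
V = pitch²·Σt = 1.11²·123593/1700 = 89.576

t(9,1)=3.942 V=89.576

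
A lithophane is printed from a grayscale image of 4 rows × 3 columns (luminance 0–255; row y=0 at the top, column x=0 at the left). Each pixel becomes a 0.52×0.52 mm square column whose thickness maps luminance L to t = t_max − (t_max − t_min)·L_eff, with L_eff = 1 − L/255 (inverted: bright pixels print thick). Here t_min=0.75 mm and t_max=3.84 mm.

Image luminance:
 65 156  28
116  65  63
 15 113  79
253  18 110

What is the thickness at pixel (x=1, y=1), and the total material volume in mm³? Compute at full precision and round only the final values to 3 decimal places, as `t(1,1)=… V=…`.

span = t_max - t_min = 3.84 - 0.75 = 3.090
L(1,1) = 65, L_eff = 1 - 65/255 = 0.745098 (inverted)
t(1,1) = 3.84 - 3.090·0.745098 = 1.538
Σt over all 4·3 pixels = 187843/8500 ≈ 22.0991765
V = pitch²·Σt = 0.52²·187843/8500 = 5.976

t(1,1)=1.538 V=5.976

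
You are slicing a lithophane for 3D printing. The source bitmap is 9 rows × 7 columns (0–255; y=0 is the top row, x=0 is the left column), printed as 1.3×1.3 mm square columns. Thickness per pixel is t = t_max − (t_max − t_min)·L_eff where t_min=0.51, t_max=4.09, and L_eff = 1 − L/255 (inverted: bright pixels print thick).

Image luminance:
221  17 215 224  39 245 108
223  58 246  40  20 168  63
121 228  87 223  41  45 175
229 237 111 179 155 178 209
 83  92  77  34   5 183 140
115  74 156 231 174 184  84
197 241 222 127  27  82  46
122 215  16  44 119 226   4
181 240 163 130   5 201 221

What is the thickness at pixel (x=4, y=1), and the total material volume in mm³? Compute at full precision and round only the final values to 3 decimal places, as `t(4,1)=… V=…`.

t(4,1)=0.791 V=257.539

span = t_max - t_min = 4.09 - 0.51 = 3.580
L(4,1) = 20, L_eff = 1 - 20/255 = 0.921569 (inverted)
t(4,1) = 4.09 - 3.580·0.921569 = 0.791
Σt over all 9·7 pixels = 3885943/25500 ≈ 152.3899216
V = pitch²·Σt = 1.3²·3885943/25500 = 257.539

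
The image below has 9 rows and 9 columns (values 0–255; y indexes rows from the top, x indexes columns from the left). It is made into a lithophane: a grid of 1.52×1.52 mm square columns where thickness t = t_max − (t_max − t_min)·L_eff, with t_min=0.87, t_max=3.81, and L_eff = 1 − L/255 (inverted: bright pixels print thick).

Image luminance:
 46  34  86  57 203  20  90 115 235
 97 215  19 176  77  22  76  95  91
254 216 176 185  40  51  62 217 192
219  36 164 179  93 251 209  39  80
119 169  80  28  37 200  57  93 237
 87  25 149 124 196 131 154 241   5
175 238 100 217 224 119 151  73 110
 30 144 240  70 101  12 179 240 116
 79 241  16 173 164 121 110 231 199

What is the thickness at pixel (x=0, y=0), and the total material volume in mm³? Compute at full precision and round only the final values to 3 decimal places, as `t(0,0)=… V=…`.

span = t_max - t_min = 3.81 - 0.87 = 2.940
L(0,0) = 46, L_eff = 1 - 46/255 = 0.819608 (inverted)
t(0,0) = 3.81 - 2.940·0.819608 = 1.400
Σt over all 9·9 pixels = 1620351/8500 ≈ 190.6295294
V = pitch²·Σt = 1.52²·1620351/8500 = 440.430

t(0,0)=1.400 V=440.430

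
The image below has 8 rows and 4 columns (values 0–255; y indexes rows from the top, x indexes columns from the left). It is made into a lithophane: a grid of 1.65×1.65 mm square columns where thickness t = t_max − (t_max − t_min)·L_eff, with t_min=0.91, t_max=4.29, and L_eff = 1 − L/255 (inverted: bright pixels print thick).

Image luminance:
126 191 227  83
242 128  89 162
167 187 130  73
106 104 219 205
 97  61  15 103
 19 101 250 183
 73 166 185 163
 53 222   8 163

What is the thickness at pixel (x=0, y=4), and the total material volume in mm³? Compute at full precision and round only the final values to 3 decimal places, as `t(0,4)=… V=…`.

t(0,4)=2.196 V=234.487

span = t_max - t_min = 4.29 - 0.91 = 3.380
L(0,4) = 97, L_eff = 1 - 97/255 = 0.619608 (inverted)
t(0,4) = 4.29 - 3.380·0.619608 = 2.196
Σt over all 8·4 pixels = 64597/750 ≈ 86.1293333
V = pitch²·Σt = 1.65²·64597/750 = 234.487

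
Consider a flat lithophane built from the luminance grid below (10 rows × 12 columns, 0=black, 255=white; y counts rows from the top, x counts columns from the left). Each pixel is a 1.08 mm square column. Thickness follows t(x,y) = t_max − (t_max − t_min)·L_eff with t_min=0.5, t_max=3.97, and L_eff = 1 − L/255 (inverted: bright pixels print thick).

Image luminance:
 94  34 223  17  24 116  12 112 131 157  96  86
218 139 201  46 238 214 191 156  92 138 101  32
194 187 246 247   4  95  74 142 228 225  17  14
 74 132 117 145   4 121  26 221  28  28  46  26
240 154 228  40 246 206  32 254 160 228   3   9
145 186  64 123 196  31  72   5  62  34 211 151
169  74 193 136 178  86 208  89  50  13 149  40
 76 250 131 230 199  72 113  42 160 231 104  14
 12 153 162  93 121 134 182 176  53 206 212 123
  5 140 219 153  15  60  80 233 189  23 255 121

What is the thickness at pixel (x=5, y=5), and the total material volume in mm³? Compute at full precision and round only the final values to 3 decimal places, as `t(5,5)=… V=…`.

span = t_max - t_min = 3.97 - 0.5 = 3.470
L(5,5) = 31, L_eff = 1 - 31/255 = 0.878431 (inverted)
t(5,5) = 3.97 - 3.470·0.878431 = 0.922
Σt over all 10·12 pixels = 1659113/6375 ≈ 260.2530196
V = pitch²·Σt = 1.08²·1659113/6375 = 303.559

t(5,5)=0.922 V=303.559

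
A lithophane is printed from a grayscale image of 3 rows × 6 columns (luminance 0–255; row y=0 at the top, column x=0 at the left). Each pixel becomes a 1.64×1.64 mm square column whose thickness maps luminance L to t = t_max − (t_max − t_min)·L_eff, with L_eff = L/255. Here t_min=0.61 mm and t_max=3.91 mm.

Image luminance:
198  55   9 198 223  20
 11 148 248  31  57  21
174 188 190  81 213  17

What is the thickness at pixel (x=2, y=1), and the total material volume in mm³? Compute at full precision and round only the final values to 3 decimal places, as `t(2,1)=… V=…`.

t(2,1)=0.701 V=116.827

span = t_max - t_min = 3.91 - 0.61 = 3.300
L(2,1) = 248, L_eff = 248/255 = 0.972549
t(2,1) = 3.91 - 3.300·0.972549 = 0.701
Σt over all 3·6 pixels = 36921/850 ≈ 43.4364706
V = pitch²·Σt = 1.64²·36921/850 = 116.827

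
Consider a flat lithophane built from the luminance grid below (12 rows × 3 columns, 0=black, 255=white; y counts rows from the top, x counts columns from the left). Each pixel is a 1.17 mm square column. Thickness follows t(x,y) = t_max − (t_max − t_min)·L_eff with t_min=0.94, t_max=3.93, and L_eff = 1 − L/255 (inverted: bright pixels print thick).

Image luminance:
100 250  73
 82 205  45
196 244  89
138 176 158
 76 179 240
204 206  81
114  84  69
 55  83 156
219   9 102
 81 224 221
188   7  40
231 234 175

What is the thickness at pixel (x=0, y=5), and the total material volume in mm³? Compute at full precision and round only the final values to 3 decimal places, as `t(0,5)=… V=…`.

t(0,5)=3.332 V=127.124

span = t_max - t_min = 3.93 - 0.94 = 2.990
L(0,5) = 204, L_eff = 1 - 204/255 = 0.200000 (inverted)
t(0,5) = 3.93 - 2.990·0.200000 = 3.332
Σt over all 12·3 pixels = 394681/4250 ≈ 92.8661176
V = pitch²·Σt = 1.17²·394681/4250 = 127.124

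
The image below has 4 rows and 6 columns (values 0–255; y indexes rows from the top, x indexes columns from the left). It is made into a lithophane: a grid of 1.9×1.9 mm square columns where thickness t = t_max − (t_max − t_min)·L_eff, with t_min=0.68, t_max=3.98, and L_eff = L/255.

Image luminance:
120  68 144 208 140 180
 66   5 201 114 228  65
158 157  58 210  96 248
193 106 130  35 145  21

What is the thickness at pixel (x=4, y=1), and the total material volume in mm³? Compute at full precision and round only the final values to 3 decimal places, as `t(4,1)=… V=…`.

t(4,1)=1.029 V=200.189

span = t_max - t_min = 3.98 - 0.68 = 3.300
L(4,1) = 228, L_eff = 228/255 = 0.894118
t(4,1) = 3.98 - 3.300·0.894118 = 1.029
Σt over all 4·6 pixels = 23568/425 ≈ 55.4541176
V = pitch²·Σt = 1.9²·23568/425 = 200.189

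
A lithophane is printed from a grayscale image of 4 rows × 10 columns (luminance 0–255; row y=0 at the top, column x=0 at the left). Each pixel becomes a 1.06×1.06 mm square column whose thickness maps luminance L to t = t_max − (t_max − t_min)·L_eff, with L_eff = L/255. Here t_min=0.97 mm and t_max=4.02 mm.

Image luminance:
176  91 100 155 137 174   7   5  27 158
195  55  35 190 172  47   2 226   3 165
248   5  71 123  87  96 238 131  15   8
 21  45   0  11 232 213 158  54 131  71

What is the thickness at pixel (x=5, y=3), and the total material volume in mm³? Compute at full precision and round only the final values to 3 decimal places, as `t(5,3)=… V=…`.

t(5,3)=1.472 V=125.870

span = t_max - t_min = 4.02 - 0.97 = 3.050
L(5,3) = 213, L_eff = 213/255 = 0.835294
t(5,3) = 4.02 - 3.050·0.835294 = 1.472
Σt over all 4·10 pixels = 285661/2550 ≈ 112.0239216
V = pitch²·Σt = 1.06²·285661/2550 = 125.870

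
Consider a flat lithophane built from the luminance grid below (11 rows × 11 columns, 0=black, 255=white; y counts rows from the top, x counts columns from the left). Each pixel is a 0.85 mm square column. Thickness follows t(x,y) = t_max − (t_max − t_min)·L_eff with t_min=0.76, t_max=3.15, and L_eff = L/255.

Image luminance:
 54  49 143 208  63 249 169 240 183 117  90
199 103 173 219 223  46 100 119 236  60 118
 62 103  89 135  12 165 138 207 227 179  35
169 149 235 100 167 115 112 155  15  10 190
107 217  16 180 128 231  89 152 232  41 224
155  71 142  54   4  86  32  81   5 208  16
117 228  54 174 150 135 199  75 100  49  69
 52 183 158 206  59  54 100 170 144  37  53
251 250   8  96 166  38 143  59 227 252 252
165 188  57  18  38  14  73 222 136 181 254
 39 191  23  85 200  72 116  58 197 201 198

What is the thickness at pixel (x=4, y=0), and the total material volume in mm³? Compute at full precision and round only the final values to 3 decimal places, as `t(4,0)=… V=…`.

span = t_max - t_min = 3.15 - 0.76 = 2.390
L(4,0) = 63, L_eff = 63/255 = 0.247059
t(4,0) = 3.15 - 2.390·0.247059 = 2.560
Σt over all 11·11 pixels = 100506/425 ≈ 236.4847059
V = pitch²·Σt = 0.85²·100506/425 = 170.860

t(4,0)=2.560 V=170.860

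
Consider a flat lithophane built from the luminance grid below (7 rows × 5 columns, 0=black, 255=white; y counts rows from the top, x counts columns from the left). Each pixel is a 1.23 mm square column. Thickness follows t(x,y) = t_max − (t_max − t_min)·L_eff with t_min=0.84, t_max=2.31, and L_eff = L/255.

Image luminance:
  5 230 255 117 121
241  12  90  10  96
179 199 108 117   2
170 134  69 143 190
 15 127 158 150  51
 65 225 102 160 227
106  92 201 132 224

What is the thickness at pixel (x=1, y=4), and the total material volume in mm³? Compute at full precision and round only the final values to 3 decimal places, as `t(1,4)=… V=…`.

span = t_max - t_min = 2.31 - 0.84 = 1.470
L(1,4) = 127, L_eff = 127/255 = 0.498039
t(1,4) = 2.31 - 1.470·0.498039 = 1.578
Σt over all 7·5 pixels = 232799/4250 ≈ 54.7762353
V = pitch²·Σt = 1.23²·232799/4250 = 82.871

t(1,4)=1.578 V=82.871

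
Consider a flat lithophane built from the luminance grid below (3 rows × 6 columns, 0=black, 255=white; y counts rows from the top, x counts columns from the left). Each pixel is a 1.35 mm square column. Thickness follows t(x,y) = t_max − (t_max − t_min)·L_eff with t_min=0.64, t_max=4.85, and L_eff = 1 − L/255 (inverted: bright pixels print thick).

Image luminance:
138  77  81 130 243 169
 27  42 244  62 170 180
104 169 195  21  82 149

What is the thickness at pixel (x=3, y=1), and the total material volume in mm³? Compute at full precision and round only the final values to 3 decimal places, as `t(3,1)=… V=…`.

t(3,1)=1.664 V=89.689

span = t_max - t_min = 4.85 - 0.64 = 4.210
L(3,1) = 62, L_eff = 1 - 62/255 = 0.756863 (inverted)
t(3,1) = 4.85 - 4.210·0.756863 = 1.664
Σt over all 3·6 pixels = 418301/8500 ≈ 49.2118824
V = pitch²·Σt = 1.35²·418301/8500 = 89.689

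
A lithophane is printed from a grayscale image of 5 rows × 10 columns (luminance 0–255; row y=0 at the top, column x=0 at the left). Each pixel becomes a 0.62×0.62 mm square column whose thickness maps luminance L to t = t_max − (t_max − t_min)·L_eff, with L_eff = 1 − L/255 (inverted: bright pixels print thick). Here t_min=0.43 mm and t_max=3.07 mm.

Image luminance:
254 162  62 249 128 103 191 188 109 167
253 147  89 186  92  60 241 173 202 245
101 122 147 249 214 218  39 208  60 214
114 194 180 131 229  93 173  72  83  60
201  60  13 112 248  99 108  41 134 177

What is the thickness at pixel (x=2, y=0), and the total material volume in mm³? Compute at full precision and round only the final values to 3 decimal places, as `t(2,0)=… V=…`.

t(2,0)=1.072 V=37.694

span = t_max - t_min = 3.07 - 0.43 = 2.640
L(2,0) = 62, L_eff = 1 - 62/255 = 0.756863 (inverted)
t(2,0) = 3.07 - 2.640·0.756863 = 1.072
Σt over all 5·10 pixels = 98.06
V = pitch²·Σt = 0.62²·98.06 = 37.694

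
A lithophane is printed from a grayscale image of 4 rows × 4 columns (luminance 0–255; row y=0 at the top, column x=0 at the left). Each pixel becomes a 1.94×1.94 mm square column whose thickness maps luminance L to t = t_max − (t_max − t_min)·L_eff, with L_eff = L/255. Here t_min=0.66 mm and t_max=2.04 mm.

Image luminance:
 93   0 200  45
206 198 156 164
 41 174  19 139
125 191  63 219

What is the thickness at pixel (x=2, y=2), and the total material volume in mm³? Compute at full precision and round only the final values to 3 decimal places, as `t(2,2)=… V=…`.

t(2,2)=1.937 V=81.436

span = t_max - t_min = 2.04 - 0.66 = 1.380
L(2,2) = 19, L_eff = 19/255 = 0.074510
t(2,2) = 2.04 - 1.380·0.074510 = 1.937
Σt over all 4·4 pixels = 91961/4250 ≈ 21.6378824
V = pitch²·Σt = 1.94²·91961/4250 = 81.436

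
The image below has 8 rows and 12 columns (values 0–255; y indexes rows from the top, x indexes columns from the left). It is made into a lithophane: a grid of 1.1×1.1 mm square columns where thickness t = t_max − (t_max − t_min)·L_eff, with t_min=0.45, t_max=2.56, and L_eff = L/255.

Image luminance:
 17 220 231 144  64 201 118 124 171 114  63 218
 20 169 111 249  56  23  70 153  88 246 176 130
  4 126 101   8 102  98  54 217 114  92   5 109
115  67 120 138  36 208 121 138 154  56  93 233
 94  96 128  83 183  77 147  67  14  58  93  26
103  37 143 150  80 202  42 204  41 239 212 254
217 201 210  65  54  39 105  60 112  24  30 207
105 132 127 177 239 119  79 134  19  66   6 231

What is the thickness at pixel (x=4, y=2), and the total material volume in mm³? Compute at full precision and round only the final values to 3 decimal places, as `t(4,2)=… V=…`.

t(4,2)=1.716 V=185.073

span = t_max - t_min = 2.56 - 0.45 = 2.110
L(4,2) = 102, L_eff = 102/255 = 0.400000
t(4,2) = 2.56 - 2.110·0.400000 = 1.716
Σt over all 8·12 pixels = 975076/6375 ≈ 152.9530980
V = pitch²·Σt = 1.1²·975076/6375 = 185.073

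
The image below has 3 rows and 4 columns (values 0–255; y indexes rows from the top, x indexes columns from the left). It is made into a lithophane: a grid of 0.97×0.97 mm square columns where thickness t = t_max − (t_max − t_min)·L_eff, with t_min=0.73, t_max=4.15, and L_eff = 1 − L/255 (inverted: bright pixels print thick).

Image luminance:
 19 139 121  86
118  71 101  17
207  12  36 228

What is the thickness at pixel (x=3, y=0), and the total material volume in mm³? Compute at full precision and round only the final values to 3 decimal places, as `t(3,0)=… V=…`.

t(3,0)=1.883 V=22.817

span = t_max - t_min = 4.15 - 0.73 = 3.420
L(3,0) = 86, L_eff = 1 - 86/255 = 0.662745 (inverted)
t(3,0) = 4.15 - 3.420·0.662745 = 1.883
Σt over all 3·4 pixels = 20613/850 ≈ 24.2505882
V = pitch²·Σt = 0.97²·20613/850 = 22.817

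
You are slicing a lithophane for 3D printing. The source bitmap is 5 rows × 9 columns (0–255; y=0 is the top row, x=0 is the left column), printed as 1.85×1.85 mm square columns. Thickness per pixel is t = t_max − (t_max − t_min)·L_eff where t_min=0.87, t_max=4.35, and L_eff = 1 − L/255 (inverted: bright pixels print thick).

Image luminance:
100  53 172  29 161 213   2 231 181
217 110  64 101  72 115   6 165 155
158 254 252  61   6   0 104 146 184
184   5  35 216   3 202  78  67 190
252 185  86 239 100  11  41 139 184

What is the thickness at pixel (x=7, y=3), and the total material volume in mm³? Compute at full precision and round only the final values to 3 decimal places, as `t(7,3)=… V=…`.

t(7,3)=1.784 V=392.234

span = t_max - t_min = 4.35 - 0.87 = 3.480
L(7,3) = 67, L_eff = 1 - 67/255 = 0.737255 (inverted)
t(7,3) = 4.35 - 3.480·0.737255 = 1.784
Σt over all 5·9 pixels = 974139/8500 ≈ 114.6045882
V = pitch²·Σt = 1.85²·974139/8500 = 392.234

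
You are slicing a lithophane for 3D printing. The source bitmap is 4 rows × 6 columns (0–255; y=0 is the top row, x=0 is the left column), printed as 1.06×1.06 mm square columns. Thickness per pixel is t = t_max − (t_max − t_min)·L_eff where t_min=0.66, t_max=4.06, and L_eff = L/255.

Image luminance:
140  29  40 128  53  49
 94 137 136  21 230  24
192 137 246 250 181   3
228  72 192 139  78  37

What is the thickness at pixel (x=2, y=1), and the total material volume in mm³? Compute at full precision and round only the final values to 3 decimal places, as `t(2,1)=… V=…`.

t(2,1)=2.247 V=66.997

span = t_max - t_min = 4.06 - 0.66 = 3.400
L(2,1) = 136, L_eff = 136/255 = 0.533333
t(2,1) = 4.06 - 3.400·0.533333 = 2.247
Σt over all 4·6 pixels = 4472/75 ≈ 59.6266667
V = pitch²·Σt = 1.06²·4472/75 = 66.997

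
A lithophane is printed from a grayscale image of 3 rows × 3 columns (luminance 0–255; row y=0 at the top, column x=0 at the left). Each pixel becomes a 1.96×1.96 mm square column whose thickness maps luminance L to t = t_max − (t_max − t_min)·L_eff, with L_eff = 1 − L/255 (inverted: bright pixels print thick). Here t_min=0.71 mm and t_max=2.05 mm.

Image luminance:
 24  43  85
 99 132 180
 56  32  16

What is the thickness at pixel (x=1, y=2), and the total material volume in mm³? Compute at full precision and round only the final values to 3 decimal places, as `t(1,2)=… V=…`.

span = t_max - t_min = 2.05 - 0.71 = 1.340
L(1,2) = 32, L_eff = 1 - 32/255 = 0.874510 (inverted)
t(1,2) = 2.05 - 1.340·0.874510 = 0.878
Σt over all 3·3 pixels = 252323/25500 ≈ 9.8950196
V = pitch²·Σt = 1.96²·252323/25500 = 38.013

t(1,2)=0.878 V=38.013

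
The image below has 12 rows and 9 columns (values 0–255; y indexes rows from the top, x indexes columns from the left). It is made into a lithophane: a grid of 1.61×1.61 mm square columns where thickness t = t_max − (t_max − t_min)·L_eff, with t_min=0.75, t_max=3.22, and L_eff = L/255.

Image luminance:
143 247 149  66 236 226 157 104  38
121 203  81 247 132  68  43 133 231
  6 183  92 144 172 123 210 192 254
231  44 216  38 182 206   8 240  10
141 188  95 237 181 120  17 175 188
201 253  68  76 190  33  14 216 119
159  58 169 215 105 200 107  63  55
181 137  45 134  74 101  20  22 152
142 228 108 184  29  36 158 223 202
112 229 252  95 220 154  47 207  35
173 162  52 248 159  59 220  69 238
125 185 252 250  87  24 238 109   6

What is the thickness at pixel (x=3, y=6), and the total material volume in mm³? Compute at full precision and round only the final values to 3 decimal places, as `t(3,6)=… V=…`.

span = t_max - t_min = 3.22 - 0.75 = 2.470
L(3,6) = 215, L_eff = 215/255 = 0.843137
t(3,6) = 3.22 - 2.470·0.843137 = 1.137
Σt over all 12·9 pixels = 2581193/12750 ≈ 202.4465098
V = pitch²·Σt = 1.61²·2581193/12750 = 524.762

t(3,6)=1.137 V=524.762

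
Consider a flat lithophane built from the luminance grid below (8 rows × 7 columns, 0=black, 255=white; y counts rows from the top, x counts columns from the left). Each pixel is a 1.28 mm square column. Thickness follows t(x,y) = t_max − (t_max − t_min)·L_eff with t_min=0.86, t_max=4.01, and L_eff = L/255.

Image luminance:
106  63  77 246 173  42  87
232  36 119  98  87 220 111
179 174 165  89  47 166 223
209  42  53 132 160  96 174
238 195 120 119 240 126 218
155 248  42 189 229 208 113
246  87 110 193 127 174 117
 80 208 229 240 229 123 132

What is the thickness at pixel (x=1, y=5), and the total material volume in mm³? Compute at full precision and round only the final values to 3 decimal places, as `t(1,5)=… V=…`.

span = t_max - t_min = 4.01 - 0.86 = 3.150
L(1,5) = 248, L_eff = 248/255 = 0.972549
t(1,5) = 4.01 - 3.150·0.972549 = 0.946
Σt over all 8·7 pixels = 206591/1700 ≈ 121.5241176
V = pitch²·Σt = 1.28²·206591/1700 = 199.105

t(1,5)=0.946 V=199.105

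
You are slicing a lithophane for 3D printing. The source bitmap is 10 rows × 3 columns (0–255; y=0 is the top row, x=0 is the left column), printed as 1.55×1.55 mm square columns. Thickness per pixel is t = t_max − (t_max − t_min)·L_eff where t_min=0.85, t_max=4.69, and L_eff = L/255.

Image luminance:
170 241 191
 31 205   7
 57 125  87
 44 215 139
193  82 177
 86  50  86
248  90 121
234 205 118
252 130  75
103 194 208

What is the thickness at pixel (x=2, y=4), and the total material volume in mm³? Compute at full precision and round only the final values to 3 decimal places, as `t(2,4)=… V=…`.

t(2,4)=2.025 V=187.383

span = t_max - t_min = 4.69 - 0.85 = 3.840
L(2,4) = 177, L_eff = 177/255 = 0.694118
t(2,4) = 4.69 - 3.840·0.694118 = 2.025
Σt over all 10·3 pixels = 331479/4250 ≈ 77.9950588
V = pitch²·Σt = 1.55²·331479/4250 = 187.383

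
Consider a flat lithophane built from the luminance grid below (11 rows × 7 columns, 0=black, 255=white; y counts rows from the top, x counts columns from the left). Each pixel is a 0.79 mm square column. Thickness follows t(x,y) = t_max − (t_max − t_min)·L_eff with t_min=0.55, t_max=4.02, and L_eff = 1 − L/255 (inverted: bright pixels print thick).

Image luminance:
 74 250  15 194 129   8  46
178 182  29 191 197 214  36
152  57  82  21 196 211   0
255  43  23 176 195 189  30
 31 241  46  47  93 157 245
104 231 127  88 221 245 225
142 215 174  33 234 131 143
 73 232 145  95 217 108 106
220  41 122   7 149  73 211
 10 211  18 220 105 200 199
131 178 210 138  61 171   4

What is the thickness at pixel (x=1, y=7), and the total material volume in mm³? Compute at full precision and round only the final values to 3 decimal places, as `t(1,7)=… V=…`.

t(1,7)=3.707 V=113.064

span = t_max - t_min = 4.02 - 0.55 = 3.470
L(1,7) = 232, L_eff = 1 - 232/255 = 0.090196 (inverted)
t(1,7) = 4.02 - 3.470·0.090196 = 3.707
Σt over all 11·7 pixels = 1154918/6375 ≈ 181.1636078
V = pitch²·Σt = 0.79²·1154918/6375 = 113.064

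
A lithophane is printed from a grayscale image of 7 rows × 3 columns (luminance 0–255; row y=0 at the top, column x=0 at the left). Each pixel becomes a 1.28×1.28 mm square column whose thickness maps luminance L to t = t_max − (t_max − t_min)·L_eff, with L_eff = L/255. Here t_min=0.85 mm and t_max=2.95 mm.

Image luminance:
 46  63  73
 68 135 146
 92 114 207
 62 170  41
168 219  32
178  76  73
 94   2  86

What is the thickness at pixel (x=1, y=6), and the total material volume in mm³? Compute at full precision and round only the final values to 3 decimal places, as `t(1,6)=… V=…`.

t(1,6)=2.934 V=72.557

span = t_max - t_min = 2.95 - 0.85 = 2.100
L(1,6) = 2, L_eff = 2/255 = 0.007843
t(1,6) = 2.95 - 2.100·0.007843 = 2.934
Σt over all 7·3 pixels = 15057/340 ≈ 44.2852941
V = pitch²·Σt = 1.28²·15057/340 = 72.557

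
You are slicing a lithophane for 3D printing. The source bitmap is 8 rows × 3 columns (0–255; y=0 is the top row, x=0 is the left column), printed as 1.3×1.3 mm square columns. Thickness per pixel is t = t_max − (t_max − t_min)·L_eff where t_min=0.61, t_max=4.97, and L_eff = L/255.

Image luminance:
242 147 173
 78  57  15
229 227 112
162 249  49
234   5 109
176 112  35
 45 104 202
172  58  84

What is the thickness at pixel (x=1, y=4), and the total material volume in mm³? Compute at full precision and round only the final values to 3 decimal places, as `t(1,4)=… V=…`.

t(1,4)=4.885 V=112.700

span = t_max - t_min = 4.97 - 0.61 = 4.360
L(1,4) = 5, L_eff = 5/255 = 0.019608
t(1,4) = 4.97 - 4.360·0.019608 = 4.885
Σt over all 8·3 pixels = 425126/6375 ≈ 66.6864314
V = pitch²·Σt = 1.3²·425126/6375 = 112.700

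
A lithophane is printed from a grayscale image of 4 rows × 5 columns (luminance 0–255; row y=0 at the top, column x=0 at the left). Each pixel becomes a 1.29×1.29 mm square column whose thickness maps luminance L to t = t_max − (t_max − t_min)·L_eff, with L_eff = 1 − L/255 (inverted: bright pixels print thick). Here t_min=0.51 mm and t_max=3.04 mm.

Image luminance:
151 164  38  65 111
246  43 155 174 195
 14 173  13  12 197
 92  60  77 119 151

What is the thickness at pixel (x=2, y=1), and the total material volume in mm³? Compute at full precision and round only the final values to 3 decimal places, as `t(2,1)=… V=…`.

t(2,1)=2.048 V=54.122

span = t_max - t_min = 3.04 - 0.51 = 2.530
L(2,1) = 155, L_eff = 1 - 155/255 = 0.392157 (inverted)
t(2,1) = 3.04 - 2.530·0.392157 = 2.048
Σt over all 4·5 pixels = 5529/170 ≈ 32.5235294
V = pitch²·Σt = 1.29²·5529/170 = 54.122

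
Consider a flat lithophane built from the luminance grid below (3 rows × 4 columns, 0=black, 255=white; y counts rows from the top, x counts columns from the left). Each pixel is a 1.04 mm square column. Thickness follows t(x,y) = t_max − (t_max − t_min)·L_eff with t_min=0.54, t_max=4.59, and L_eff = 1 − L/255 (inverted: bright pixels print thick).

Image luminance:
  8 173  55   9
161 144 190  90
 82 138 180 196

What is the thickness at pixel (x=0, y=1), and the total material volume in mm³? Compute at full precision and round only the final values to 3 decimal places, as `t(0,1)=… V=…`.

span = t_max - t_min = 4.59 - 0.54 = 4.050
L(0,1) = 161, L_eff = 1 - 161/255 = 0.368627 (inverted)
t(0,1) = 4.59 - 4.050·0.368627 = 3.097
Σt over all 3·4 pixels = 24759/850 ≈ 29.1282353
V = pitch²·Σt = 1.04²·24759/850 = 31.505

t(0,1)=3.097 V=31.505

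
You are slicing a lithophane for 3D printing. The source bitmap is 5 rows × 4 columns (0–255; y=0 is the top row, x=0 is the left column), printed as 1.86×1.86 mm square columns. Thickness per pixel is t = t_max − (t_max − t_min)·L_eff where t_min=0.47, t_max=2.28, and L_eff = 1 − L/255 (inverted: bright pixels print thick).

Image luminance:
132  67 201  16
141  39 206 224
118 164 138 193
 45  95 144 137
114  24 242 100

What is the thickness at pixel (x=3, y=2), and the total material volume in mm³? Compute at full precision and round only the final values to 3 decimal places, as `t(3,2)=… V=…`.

span = t_max - t_min = 2.28 - 0.47 = 1.810
L(3,2) = 193, L_eff = 1 - 193/255 = 0.243137 (inverted)
t(3,2) = 2.28 - 1.810·0.243137 = 1.840
Σt over all 5·4 pixels = 34972/1275 ≈ 27.4290196
V = pitch²·Σt = 1.86²·34972/1275 = 94.893

t(3,2)=1.840 V=94.893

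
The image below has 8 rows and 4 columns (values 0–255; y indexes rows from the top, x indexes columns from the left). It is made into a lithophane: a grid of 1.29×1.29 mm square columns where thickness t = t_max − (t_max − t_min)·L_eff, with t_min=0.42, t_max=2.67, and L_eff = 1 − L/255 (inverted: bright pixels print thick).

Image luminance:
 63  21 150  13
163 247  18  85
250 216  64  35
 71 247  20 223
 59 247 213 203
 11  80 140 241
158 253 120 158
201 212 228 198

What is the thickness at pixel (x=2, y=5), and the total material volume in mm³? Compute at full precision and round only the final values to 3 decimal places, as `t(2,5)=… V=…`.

t(2,5)=1.655 V=90.026

span = t_max - t_min = 2.67 - 0.42 = 2.250
L(2,5) = 140, L_eff = 1 - 140/255 = 0.450980 (inverted)
t(2,5) = 2.67 - 2.250·0.450980 = 1.655
Σt over all 8·4 pixels = 22992/425 ≈ 54.0988235
V = pitch²·Σt = 1.29²·22992/425 = 90.026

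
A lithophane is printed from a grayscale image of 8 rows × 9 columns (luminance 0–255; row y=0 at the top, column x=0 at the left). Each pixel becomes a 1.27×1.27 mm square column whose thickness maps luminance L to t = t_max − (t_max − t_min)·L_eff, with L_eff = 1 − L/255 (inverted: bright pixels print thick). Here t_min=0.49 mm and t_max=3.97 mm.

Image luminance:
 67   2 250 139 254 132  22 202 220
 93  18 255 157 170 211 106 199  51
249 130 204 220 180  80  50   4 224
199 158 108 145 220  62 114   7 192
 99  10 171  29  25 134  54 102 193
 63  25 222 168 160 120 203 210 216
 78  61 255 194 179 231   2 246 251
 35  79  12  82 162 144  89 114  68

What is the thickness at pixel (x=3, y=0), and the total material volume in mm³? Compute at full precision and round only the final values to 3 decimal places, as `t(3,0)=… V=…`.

span = t_max - t_min = 3.97 - 0.49 = 3.480
L(3,0) = 139, L_eff = 1 - 139/255 = 0.454902 (inverted)
t(3,0) = 3.97 - 3.480·0.454902 = 2.387
Σt over all 8·9 pixels = 70558/425 ≈ 166.0188235
V = pitch²·Σt = 1.27²·70558/425 = 267.772

t(3,0)=2.387 V=267.772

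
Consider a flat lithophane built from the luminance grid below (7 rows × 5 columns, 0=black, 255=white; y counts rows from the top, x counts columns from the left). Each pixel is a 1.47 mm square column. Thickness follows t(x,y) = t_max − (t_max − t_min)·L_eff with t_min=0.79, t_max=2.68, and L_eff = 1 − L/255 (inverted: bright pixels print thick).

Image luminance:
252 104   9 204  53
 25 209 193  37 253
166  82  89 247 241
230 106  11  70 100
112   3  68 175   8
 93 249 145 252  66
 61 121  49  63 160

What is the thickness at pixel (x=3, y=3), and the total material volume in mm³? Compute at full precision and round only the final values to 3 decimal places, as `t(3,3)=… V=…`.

span = t_max - t_min = 2.68 - 0.79 = 1.890
L(3,3) = 70, L_eff = 1 - 70/255 = 0.725490 (inverted)
t(3,3) = 2.68 - 1.890·0.725490 = 1.309
Σt over all 7·5 pixels = 506303/8500 ≈ 59.5650588
V = pitch²·Σt = 1.47²·506303/8500 = 128.714

t(3,3)=1.309 V=128.714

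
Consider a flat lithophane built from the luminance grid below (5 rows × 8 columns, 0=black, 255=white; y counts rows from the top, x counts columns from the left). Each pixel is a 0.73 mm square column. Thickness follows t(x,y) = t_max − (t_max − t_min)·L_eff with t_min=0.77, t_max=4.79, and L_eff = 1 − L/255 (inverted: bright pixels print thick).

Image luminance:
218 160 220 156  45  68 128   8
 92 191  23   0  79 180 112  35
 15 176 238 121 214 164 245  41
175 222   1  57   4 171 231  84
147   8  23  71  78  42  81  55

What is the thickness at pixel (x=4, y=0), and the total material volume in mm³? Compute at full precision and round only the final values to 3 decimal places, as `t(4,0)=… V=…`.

t(4,0)=1.479 V=53.201

span = t_max - t_min = 4.79 - 0.77 = 4.020
L(4,0) = 45, L_eff = 1 - 45/255 = 0.823529 (inverted)
t(4,0) = 4.79 - 4.020·0.823529 = 1.479
Σt over all 5·8 pixels = 424293/4250 ≈ 99.8336471
V = pitch²·Σt = 0.73²·424293/4250 = 53.201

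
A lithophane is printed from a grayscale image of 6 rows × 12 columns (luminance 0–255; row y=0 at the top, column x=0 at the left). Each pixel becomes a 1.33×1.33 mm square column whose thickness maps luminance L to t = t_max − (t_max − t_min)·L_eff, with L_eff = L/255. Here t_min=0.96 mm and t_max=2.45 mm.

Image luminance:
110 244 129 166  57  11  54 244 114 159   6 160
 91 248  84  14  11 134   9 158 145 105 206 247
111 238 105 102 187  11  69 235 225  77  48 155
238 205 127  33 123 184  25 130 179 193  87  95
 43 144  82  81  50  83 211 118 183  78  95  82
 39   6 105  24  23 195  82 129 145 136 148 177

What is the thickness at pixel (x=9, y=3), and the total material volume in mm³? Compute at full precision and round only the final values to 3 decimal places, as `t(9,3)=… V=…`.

span = t_max - t_min = 2.45 - 0.96 = 1.490
L(9,3) = 193, L_eff = 193/255 = 0.756863
t(9,3) = 2.45 - 1.490·0.756863 = 1.322
Σt over all 6·12 pixels = 1074899/8500 ≈ 126.4587059
V = pitch²·Σt = 1.33²·1074899/8500 = 223.693

t(9,3)=1.322 V=223.693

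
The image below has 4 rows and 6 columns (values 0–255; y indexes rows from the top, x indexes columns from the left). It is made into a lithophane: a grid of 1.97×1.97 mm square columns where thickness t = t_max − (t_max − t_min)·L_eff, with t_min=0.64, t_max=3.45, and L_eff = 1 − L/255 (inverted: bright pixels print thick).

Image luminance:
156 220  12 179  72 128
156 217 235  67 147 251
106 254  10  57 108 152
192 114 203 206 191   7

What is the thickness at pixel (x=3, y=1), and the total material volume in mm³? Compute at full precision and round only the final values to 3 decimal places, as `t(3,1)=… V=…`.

t(3,1)=1.378 V=206.726

span = t_max - t_min = 3.45 - 0.64 = 2.810
L(3,1) = 67, L_eff = 1 - 67/255 = 0.737255 (inverted)
t(3,1) = 3.45 - 2.810·0.737255 = 1.378
Σt over all 4·6 pixels = 67916/1275 ≈ 53.2674510
V = pitch²·Σt = 1.97²·67916/1275 = 206.726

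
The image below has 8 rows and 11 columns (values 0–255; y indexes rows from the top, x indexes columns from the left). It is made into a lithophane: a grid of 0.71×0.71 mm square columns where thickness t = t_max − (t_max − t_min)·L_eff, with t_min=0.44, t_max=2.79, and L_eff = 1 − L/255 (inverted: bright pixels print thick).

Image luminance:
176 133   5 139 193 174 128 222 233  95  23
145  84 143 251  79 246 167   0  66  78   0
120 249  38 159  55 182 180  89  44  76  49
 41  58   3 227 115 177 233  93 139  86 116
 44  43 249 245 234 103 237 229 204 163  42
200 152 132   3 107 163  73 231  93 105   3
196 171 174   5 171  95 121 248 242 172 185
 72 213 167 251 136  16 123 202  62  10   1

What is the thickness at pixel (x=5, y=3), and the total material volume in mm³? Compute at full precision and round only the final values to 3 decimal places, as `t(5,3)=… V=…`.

t(5,3)=2.071 V=72.465

span = t_max - t_min = 2.79 - 0.44 = 2.350
L(5,3) = 177, L_eff = 1 - 177/255 = 0.305882 (inverted)
t(5,3) = 2.79 - 2.350·0.305882 = 2.071
Σt over all 8·11 pixels = 244377/1700 ≈ 143.7511765
V = pitch²·Σt = 0.71²·244377/1700 = 72.465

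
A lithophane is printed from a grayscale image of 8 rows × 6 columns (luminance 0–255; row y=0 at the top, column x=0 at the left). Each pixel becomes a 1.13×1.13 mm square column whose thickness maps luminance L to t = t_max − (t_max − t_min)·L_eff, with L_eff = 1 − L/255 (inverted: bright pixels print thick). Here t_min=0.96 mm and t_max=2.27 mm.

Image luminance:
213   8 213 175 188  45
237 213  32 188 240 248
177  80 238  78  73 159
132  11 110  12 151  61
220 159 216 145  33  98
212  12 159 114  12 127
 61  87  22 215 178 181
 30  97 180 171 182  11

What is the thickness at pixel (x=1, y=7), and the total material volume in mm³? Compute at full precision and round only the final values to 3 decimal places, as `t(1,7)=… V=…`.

span = t_max - t_min = 2.27 - 0.96 = 1.310
L(1,7) = 97, L_eff = 1 - 97/255 = 0.619608 (inverted)
t(1,7) = 2.27 - 1.310·0.619608 = 1.458
Σt over all 8·6 pixels = 165647/2125 ≈ 77.9515294
V = pitch²·Σt = 1.13²·165647/2125 = 99.536

t(1,7)=1.458 V=99.536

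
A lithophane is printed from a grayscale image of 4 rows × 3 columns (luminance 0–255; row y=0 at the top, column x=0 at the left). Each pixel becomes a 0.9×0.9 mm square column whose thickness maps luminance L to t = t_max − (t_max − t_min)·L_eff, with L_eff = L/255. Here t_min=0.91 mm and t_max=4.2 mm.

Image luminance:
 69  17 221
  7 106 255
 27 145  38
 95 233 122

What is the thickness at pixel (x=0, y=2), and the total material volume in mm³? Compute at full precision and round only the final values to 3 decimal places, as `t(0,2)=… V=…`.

t(0,2)=3.852 V=26.872

span = t_max - t_min = 4.2 - 0.91 = 3.290
L(0,2) = 27, L_eff = 27/255 = 0.105882
t(0,2) = 4.2 - 3.290·0.105882 = 3.852
Σt over all 4·3 pixels = 56399/1700 ≈ 33.1758824
V = pitch²·Σt = 0.9²·56399/1700 = 26.872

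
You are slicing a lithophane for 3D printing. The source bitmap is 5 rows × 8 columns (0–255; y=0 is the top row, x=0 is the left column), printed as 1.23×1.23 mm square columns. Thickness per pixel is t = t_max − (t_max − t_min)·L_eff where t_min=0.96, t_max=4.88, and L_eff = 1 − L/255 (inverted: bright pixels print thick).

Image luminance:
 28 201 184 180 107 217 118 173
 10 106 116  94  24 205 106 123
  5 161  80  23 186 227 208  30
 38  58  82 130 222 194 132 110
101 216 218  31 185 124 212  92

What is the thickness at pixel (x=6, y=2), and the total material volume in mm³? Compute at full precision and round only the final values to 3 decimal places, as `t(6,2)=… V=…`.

t(6,2)=4.157 V=175.707

span = t_max - t_min = 4.88 - 0.96 = 3.920
L(6,2) = 208, L_eff = 1 - 208/255 = 0.184314 (inverted)
t(6,2) = 4.88 - 3.920·0.184314 = 4.157
Σt over all 5·8 pixels = 740386/6375 ≈ 116.1389804
V = pitch²·Σt = 1.23²·740386/6375 = 175.707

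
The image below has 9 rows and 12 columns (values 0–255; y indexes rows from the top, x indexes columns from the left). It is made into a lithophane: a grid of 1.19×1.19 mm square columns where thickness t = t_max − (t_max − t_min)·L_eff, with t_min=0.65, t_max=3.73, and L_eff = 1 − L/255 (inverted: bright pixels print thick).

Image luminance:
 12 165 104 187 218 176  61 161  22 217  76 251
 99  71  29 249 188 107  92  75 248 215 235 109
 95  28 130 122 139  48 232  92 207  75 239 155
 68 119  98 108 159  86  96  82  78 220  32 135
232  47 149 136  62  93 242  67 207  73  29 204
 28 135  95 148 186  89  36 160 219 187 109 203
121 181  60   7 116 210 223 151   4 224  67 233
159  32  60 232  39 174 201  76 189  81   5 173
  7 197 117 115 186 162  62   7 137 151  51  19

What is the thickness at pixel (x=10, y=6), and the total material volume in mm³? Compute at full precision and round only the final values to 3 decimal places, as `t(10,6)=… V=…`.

span = t_max - t_min = 3.73 - 0.65 = 3.080
L(10,6) = 67, L_eff = 1 - 67/255 = 0.737255 (inverted)
t(10,6) = 3.73 - 3.080·0.737255 = 1.459
Σt over all 9·12 pixels = 19904/85 ≈ 234.1647059
V = pitch²·Σt = 1.19²·19904/85 = 331.601

t(10,6)=1.459 V=331.601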